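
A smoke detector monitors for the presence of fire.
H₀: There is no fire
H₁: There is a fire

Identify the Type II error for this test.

Answer: The alarm fails to sound when there actually is a fire

Derivation:
Type I error (α): Rejecting H₀ when H₀ is true
Type II error (β): Failing to reject H₀ when H₁ is true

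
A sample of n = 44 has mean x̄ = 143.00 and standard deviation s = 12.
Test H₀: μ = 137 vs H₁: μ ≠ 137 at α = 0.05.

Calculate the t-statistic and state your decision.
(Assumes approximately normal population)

Answer: t = 3.3166, reject H₀

Derivation:
df = n - 1 = 43
SE = s/√n = 12/√44 = 1.8091
t = (x̄ - μ₀)/SE = (143.00 - 137)/1.8091 = 3.3166
Critical value: t_{0.025,43} = ±2.017
p-value ≈ 0.0019
Decision: reject H₀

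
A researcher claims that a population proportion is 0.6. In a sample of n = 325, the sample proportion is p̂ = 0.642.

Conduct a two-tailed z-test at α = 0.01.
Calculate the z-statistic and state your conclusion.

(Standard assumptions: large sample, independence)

H₀: p = 0.6, H₁: p ≠ 0.6
Standard error: SE = √(p₀(1-p₀)/n) = √(0.6×0.4/325) = 0.027175
z-statistic: z = (p̂ - p₀)/SE = (0.642 - 0.6)/0.027175 = 1.5455
Critical value: z_0.005 = ±2.576
p-value = 0.1222
Decision: fail to reject H₀ at α = 0.01

Answer: z = 1.5455, fail to reject H₀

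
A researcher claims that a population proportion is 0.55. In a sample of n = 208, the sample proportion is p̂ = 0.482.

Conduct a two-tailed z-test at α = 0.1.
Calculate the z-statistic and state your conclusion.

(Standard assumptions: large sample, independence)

H₀: p = 0.55, H₁: p ≠ 0.55
Standard error: SE = √(p₀(1-p₀)/n) = √(0.55×0.45/208) = 0.034495
z-statistic: z = (p̂ - p₀)/SE = (0.482 - 0.55)/0.034495 = -1.9713
Critical value: z_0.05 = ±1.645
p-value = 0.0487
Decision: reject H₀ at α = 0.1

Answer: z = -1.9713, reject H₀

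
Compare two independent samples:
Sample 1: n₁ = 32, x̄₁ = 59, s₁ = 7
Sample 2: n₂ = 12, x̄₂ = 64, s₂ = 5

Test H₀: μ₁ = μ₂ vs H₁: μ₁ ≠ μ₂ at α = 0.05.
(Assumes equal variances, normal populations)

Answer: t = -2.2601, reject H₀

Derivation:
Pooled variance: s²_p = [31×7² + 11×5²]/(42) = 42.7143
s_p = 6.5356
SE = s_p×√(1/n₁ + 1/n₂) = 6.5356×√(1/32 + 1/12) = 2.2123
t = (x̄₁ - x̄₂)/SE = (59 - 64)/2.2123 = -2.2601
df = 42, t-critical = ±2.018
Decision: reject H₀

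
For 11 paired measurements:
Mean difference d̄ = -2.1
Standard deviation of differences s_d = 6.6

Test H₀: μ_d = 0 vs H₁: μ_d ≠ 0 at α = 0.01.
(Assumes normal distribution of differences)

Answer: t = -1.0553, fail to reject H₀

Derivation:
df = n - 1 = 10
SE = s_d/√n = 6.6/√11 = 1.9900
t = d̄/SE = -2.1/1.9900 = -1.0553
Critical value: t_{0.005,10} = ±3.169
p-value ≈ 0.3161
Decision: fail to reject H₀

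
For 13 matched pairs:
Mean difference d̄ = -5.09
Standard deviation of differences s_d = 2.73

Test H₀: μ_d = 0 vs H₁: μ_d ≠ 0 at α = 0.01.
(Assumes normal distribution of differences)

Answer: t = -6.7221, reject H₀

Derivation:
df = n - 1 = 12
SE = s_d/√n = 2.73/√13 = 0.7572
t = d̄/SE = -5.09/0.7572 = -6.7221
Critical value: t_{0.005,12} = ±3.055
p-value < 0.0001
Decision: reject H₀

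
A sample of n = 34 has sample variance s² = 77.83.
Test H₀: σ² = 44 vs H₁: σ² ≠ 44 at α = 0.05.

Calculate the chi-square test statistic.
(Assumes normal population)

Answer: χ² = 58.3725, reject H₀

Derivation:
df = n - 1 = 33
χ² = (n-1)s²/σ₀² = 33×77.83/44 = 58.3725
Critical values: χ²_{0.975,33} = 19.047, χ²_{0.025,33} = 50.725
Rejection region: χ² < 19.047 or χ² > 50.725
Decision: reject H₀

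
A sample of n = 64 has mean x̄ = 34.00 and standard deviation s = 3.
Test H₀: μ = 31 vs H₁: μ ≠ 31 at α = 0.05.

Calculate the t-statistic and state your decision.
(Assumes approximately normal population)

Answer: t = 8.0000, reject H₀

Derivation:
df = n - 1 = 63
SE = s/√n = 3/√64 = 0.3750
t = (x̄ - μ₀)/SE = (34.00 - 31)/0.3750 = 8.0000
Critical value: t_{0.025,63} = ±1.998
p-value < 0.0001
Decision: reject H₀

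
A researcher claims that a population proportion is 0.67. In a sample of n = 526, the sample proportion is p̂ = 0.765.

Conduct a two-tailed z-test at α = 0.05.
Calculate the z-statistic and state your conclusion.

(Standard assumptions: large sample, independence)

H₀: p = 0.67, H₁: p ≠ 0.67
Standard error: SE = √(p₀(1-p₀)/n) = √(0.67×0.33/526) = 0.020502
z-statistic: z = (p̂ - p₀)/SE = (0.765 - 0.67)/0.020502 = 4.6337
Critical value: z_0.025 = ±1.960
p-value < 0.0001
Decision: reject H₀ at α = 0.05

Answer: z = 4.6337, reject H₀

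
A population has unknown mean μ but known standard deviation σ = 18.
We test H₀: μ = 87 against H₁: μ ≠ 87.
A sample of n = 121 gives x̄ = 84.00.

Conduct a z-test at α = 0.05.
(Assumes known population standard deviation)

Answer: z = -1.8333, fail to reject H₀

Derivation:
Standard error: SE = σ/√n = 18/√121 = 1.6364
z-statistic: z = (x̄ - μ₀)/SE = (84.00 - 87)/1.6364 = -1.8333
Critical value: ±1.960
p-value = 0.0668
Decision: fail to reject H₀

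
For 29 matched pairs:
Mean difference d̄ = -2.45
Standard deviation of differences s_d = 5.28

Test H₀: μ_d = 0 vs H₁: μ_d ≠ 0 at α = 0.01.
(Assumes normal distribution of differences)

Answer: t = -2.4987, fail to reject H₀

Derivation:
df = n - 1 = 28
SE = s_d/√n = 5.28/√29 = 0.9805
t = d̄/SE = -2.45/0.9805 = -2.4987
Critical value: t_{0.005,28} = ±2.763
p-value ≈ 0.0186
Decision: fail to reject H₀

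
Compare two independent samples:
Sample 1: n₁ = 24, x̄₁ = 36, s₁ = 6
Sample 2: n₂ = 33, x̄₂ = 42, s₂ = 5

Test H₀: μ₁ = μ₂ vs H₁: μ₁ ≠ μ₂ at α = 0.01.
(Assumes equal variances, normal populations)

Pooled variance: s²_p = [23×6² + 32×5²]/(55) = 29.6000
s_p = 5.4406
SE = s_p×√(1/n₁ + 1/n₂) = 5.4406×√(1/24 + 1/33) = 1.4596
t = (x̄₁ - x̄₂)/SE = (36 - 42)/1.4596 = -4.1107
df = 55, t-critical = ±2.668
Decision: reject H₀

Answer: t = -4.1107, reject H₀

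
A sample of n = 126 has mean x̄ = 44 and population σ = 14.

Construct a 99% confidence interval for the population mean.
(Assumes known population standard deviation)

Answer: (40.7872, 47.2128)

Derivation:
Confidence level: 99%, α = 0.01
z_0.005 = 2.576
SE = σ/√n = 14/√126 = 1.2472
Margin of error = 2.576 × 1.2472 = 3.2128
CI: x̄ ± margin = 44 ± 3.2128
CI: (40.7872, 47.2128)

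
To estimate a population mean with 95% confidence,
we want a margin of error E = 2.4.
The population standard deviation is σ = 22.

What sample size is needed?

z_0.025 = 1.960
n = (z×σ/E)² = (1.960×22/2.4)²
n = 322.8011
Round up: n = 323

Answer: n = 323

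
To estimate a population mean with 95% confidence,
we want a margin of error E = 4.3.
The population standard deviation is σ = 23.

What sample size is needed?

z_0.025 = 1.960
n = (z×σ/E)² = (1.960×23/4.3)²
n = 109.9084
Round up: n = 110

Answer: n = 110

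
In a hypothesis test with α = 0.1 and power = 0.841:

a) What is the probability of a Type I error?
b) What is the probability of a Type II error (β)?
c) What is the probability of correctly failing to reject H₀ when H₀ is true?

Answer: a) 0.1, b) 0.159, c) 0.9

Derivation:
a) Type I error probability = α = 0.1
b) Power = P(reject H₀ | H₁ true) = 1 - β = 0.841, so Type II error probability = β = 1 - Power = 0.159
c) P(fail to reject H₀ | H₀ true) = 1 - α = 0.9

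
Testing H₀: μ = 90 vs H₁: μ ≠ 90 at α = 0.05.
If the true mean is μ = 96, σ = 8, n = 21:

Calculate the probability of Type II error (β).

Answer: β ≈ 0.0698

Derivation:
SE = σ/√n = 8/√21 = 1.7457
Critical values: μ₀ ± z_0.025×SE = 90 ± 1.960×1.7457
Acceptance region: (86.5784, 93.4216)
Under H₁ (μ = 96): z_high = (93.4216 - 96)/1.7457 = -1.4770, z_low = (86.5784 - 96)/1.7457 = -5.3970
β = P(not reject | H₁) = Φ(-1.4770) - Φ(-5.3970) ≈ 0.0698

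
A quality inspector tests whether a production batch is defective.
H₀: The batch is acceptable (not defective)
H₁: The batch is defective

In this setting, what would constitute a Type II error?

Answer: Shipping a defective batch to customers

Derivation:
Type I error: rejecting H₀ when it is actually true (false positive).
Type II error: failing to reject H₀ when H₁ is actually true (false negative).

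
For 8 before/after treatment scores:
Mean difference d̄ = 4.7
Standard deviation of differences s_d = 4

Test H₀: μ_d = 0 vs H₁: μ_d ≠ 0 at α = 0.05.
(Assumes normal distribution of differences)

df = n - 1 = 7
SE = s_d/√n = 4/√8 = 1.4142
t = d̄/SE = 4.7/1.4142 = 3.3234
Critical value: t_{0.025,7} = ±2.365
p-value ≈ 0.0127
Decision: reject H₀

Answer: t = 3.3234, reject H₀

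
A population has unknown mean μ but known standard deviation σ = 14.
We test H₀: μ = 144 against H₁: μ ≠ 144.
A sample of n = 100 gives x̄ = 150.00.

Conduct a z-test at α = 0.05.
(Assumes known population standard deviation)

Answer: z = 4.2857, reject H₀

Derivation:
Standard error: SE = σ/√n = 14/√100 = 1.4000
z-statistic: z = (x̄ - μ₀)/SE = (150.00 - 144)/1.4000 = 4.2857
Critical value: ±1.960
p-value < 0.0001
Decision: reject H₀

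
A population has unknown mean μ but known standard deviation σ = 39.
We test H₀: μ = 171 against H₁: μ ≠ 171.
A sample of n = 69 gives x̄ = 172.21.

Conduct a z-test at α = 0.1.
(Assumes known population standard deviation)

Answer: z = 0.2577, fail to reject H₀

Derivation:
Standard error: SE = σ/√n = 39/√69 = 4.6950
z-statistic: z = (x̄ - μ₀)/SE = (172.21 - 171)/4.6950 = 0.2577
Critical value: ±1.645
p-value = 0.7966
Decision: fail to reject H₀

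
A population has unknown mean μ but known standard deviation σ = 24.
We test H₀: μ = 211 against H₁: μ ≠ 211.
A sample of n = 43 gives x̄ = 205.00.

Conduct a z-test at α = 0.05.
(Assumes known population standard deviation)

Standard error: SE = σ/√n = 24/√43 = 3.6600
z-statistic: z = (x̄ - μ₀)/SE = (205.00 - 211)/3.6600 = -1.6393
Critical value: ±1.960
p-value = 0.1012
Decision: fail to reject H₀

Answer: z = -1.6393, fail to reject H₀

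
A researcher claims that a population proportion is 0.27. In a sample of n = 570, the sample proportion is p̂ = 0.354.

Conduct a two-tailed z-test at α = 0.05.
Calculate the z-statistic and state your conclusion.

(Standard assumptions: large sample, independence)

Answer: z = 4.5173, reject H₀

Derivation:
H₀: p = 0.27, H₁: p ≠ 0.27
Standard error: SE = √(p₀(1-p₀)/n) = √(0.27×0.73/570) = 0.018595
z-statistic: z = (p̂ - p₀)/SE = (0.354 - 0.27)/0.018595 = 4.5173
Critical value: z_0.025 = ±1.960
p-value < 0.0001
Decision: reject H₀ at α = 0.05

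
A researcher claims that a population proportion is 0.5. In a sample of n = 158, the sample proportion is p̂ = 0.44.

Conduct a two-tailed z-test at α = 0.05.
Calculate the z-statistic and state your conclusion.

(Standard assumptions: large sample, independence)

Answer: z = -1.5084, fail to reject H₀

Derivation:
H₀: p = 0.5, H₁: p ≠ 0.5
Standard error: SE = √(p₀(1-p₀)/n) = √(0.5×0.5/158) = 0.039778
z-statistic: z = (p̂ - p₀)/SE = (0.44 - 0.5)/0.039778 = -1.5084
Critical value: z_0.025 = ±1.960
p-value = 0.1315
Decision: fail to reject H₀ at α = 0.05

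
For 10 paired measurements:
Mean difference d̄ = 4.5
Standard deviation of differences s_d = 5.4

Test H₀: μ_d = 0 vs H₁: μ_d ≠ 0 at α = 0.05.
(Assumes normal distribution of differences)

df = n - 1 = 9
SE = s_d/√n = 5.4/√10 = 1.7076
t = d̄/SE = 4.5/1.7076 = 2.6353
Critical value: t_{0.025,9} = ±2.262
p-value ≈ 0.0271
Decision: reject H₀

Answer: t = 2.6353, reject H₀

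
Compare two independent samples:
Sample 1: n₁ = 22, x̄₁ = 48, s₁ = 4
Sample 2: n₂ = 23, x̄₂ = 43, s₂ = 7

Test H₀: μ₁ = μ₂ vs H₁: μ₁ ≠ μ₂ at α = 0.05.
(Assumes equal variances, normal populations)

Answer: t = 2.9238, reject H₀

Derivation:
Pooled variance: s²_p = [21×4² + 22×7²]/(43) = 32.8837
s_p = 5.7344
SE = s_p×√(1/n₁ + 1/n₂) = 5.7344×√(1/22 + 1/23) = 1.7101
t = (x̄₁ - x̄₂)/SE = (48 - 43)/1.7101 = 2.9238
df = 43, t-critical = ±2.017
Decision: reject H₀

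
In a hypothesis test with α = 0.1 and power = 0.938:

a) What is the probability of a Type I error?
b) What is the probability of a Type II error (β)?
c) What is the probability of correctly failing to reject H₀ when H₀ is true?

a) Type I error probability = α = 0.1
b) Power = P(reject H₀ | H₁ true) = 1 - β = 0.938, so Type II error probability = β = 1 - Power = 0.062
c) P(fail to reject H₀ | H₀ true) = 1 - α = 0.9

Answer: a) 0.1, b) 0.062, c) 0.9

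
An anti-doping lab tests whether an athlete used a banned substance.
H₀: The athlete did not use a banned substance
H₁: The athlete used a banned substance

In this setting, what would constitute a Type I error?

A Type I error (probability α) occurs when we reject a true H₀.
A Type II error (probability β) occurs when we fail to reject a false H₀.

Answer: Falsely accusing a clean athlete of doping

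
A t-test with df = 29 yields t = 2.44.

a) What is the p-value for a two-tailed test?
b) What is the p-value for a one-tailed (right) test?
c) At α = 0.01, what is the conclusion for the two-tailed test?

Answer: a) 0.0210, b) 0.0105, c) fail to reject H₀

Derivation:
Using t-distribution with df = 29:
a) Two-tailed: p = 2×P(T > 2.44) = 0.0210
b) One-tailed: p = P(T > 2.44) = 0.0105
c) 0.0210 ≥ 0.01, fail to reject H₀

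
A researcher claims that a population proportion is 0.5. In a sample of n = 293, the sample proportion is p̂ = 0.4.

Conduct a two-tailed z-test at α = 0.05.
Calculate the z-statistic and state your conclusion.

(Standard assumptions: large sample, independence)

Answer: z = -3.4235, reject H₀

Derivation:
H₀: p = 0.5, H₁: p ≠ 0.5
Standard error: SE = √(p₀(1-p₀)/n) = √(0.5×0.5/293) = 0.029210
z-statistic: z = (p̂ - p₀)/SE = (0.4 - 0.5)/0.029210 = -3.4235
Critical value: z_0.025 = ±1.960
p-value = 0.0006
Decision: reject H₀ at α = 0.05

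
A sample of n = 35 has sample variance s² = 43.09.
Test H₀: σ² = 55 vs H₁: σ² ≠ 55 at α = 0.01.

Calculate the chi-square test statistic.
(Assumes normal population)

df = n - 1 = 34
χ² = (n-1)s²/σ₀² = 34×43.09/55 = 26.6375
Critical values: χ²_{0.995,34} = 16.501, χ²_{0.005,34} = 58.964
Rejection region: χ² < 16.501 or χ² > 58.964
Decision: fail to reject H₀

Answer: χ² = 26.6375, fail to reject H₀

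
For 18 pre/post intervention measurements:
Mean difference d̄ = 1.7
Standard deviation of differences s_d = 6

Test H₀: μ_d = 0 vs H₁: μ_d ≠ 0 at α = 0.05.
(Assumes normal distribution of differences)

df = n - 1 = 17
SE = s_d/√n = 6/√18 = 1.4142
t = d̄/SE = 1.7/1.4142 = 1.2021
Critical value: t_{0.025,17} = ±2.110
p-value ≈ 0.2458
Decision: fail to reject H₀

Answer: t = 1.2021, fail to reject H₀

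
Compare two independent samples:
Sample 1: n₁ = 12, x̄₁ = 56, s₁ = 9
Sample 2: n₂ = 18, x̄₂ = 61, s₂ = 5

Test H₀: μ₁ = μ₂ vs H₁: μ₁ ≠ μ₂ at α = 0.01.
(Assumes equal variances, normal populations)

Answer: t = -1.9569, fail to reject H₀

Derivation:
Pooled variance: s²_p = [11×9² + 17×5²]/(28) = 47.0000
s_p = 6.8557
SE = s_p×√(1/n₁ + 1/n₂) = 6.8557×√(1/12 + 1/18) = 2.5550
t = (x̄₁ - x̄₂)/SE = (56 - 61)/2.5550 = -1.9569
df = 28, t-critical = ±2.763
Decision: fail to reject H₀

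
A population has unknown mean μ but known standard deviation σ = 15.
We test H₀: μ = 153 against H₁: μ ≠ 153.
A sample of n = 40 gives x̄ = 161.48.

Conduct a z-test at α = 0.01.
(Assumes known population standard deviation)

Answer: z = 3.5755, reject H₀

Derivation:
Standard error: SE = σ/√n = 15/√40 = 2.3717
z-statistic: z = (x̄ - μ₀)/SE = (161.48 - 153)/2.3717 = 3.5755
Critical value: ±2.576
p-value = 0.0003
Decision: reject H₀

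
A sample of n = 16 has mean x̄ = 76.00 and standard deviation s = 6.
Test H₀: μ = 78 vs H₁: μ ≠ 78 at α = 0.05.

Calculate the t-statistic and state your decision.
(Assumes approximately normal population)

df = n - 1 = 15
SE = s/√n = 6/√16 = 1.5000
t = (x̄ - μ₀)/SE = (76.00 - 78)/1.5000 = -1.3333
Critical value: t_{0.025,15} = ±2.131
p-value ≈ 0.2023
Decision: fail to reject H₀

Answer: t = -1.3333, fail to reject H₀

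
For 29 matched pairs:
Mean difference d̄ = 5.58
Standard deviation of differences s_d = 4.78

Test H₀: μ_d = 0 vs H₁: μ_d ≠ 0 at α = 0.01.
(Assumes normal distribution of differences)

Answer: t = 6.2866, reject H₀

Derivation:
df = n - 1 = 28
SE = s_d/√n = 4.78/√29 = 0.8876
t = d̄/SE = 5.58/0.8876 = 6.2866
Critical value: t_{0.005,28} = ±2.763
p-value < 0.0001
Decision: reject H₀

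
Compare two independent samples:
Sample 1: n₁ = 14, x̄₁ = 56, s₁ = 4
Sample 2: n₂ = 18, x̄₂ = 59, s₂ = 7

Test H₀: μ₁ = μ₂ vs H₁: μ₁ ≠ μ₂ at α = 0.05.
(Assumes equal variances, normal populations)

Pooled variance: s²_p = [13×4² + 17×7²]/(30) = 34.7000
s_p = 5.8907
SE = s_p×√(1/n₁ + 1/n₂) = 5.8907×√(1/14 + 1/18) = 2.0991
t = (x̄₁ - x̄₂)/SE = (56 - 59)/2.0991 = -1.4292
df = 30, t-critical = ±2.042
Decision: fail to reject H₀

Answer: t = -1.4292, fail to reject H₀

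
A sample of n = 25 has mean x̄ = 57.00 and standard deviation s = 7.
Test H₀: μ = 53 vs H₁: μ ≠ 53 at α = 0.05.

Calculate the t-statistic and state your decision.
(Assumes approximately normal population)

Answer: t = 2.8571, reject H₀

Derivation:
df = n - 1 = 24
SE = s/√n = 7/√25 = 1.4000
t = (x̄ - μ₀)/SE = (57.00 - 53)/1.4000 = 2.8571
Critical value: t_{0.025,24} = ±2.064
p-value ≈ 0.0087
Decision: reject H₀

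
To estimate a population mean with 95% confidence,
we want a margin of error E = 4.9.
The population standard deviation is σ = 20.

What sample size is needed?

z_0.025 = 1.960
n = (z×σ/E)² = (1.960×20/4.9)²
n = 64.0000
Already a whole number: n = 64

Answer: n = 64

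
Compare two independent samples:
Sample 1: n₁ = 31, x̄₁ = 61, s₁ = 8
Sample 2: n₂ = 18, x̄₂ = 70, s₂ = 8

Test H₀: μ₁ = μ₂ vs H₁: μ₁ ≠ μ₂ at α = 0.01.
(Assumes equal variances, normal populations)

Pooled variance: s²_p = [30×8² + 17×8²]/(47) = 64.0000
s_p = 8.0000
SE = s_p×√(1/n₁ + 1/n₂) = 8.0000×√(1/31 + 1/18) = 2.3707
t = (x̄₁ - x̄₂)/SE = (61 - 70)/2.3707 = -3.7963
df = 47, t-critical = ±2.685
Decision: reject H₀

Answer: t = -3.7963, reject H₀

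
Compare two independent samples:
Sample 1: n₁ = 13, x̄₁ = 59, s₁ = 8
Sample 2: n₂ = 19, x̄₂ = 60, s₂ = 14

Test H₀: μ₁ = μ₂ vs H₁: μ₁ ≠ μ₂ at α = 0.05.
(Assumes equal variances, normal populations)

Answer: t = -0.2322, fail to reject H₀

Derivation:
Pooled variance: s²_p = [12×8² + 18×14²]/(30) = 143.2000
s_p = 11.9666
SE = s_p×√(1/n₁ + 1/n₂) = 11.9666×√(1/13 + 1/19) = 4.3072
t = (x̄₁ - x̄₂)/SE = (59 - 60)/4.3072 = -0.2322
df = 30, t-critical = ±2.042
Decision: fail to reject H₀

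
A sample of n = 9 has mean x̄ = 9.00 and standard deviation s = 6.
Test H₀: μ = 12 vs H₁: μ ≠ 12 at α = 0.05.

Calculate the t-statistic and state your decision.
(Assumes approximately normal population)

df = n - 1 = 8
SE = s/√n = 6/√9 = 2.0000
t = (x̄ - μ₀)/SE = (9.00 - 12)/2.0000 = -1.5000
Critical value: t_{0.025,8} = ±2.306
p-value ≈ 0.1720
Decision: fail to reject H₀

Answer: t = -1.5000, fail to reject H₀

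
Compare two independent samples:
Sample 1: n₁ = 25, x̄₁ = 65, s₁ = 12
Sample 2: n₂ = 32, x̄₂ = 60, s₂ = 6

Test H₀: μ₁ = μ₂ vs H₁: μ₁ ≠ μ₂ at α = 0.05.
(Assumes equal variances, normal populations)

Pooled variance: s²_p = [24×12² + 31×6²]/(55) = 83.1273
s_p = 9.1174
SE = s_p×√(1/n₁ + 1/n₂) = 9.1174×√(1/25 + 1/32) = 2.4337
t = (x̄₁ - x̄₂)/SE = (65 - 60)/2.4337 = 2.0545
df = 55, t-critical = ±2.004
Decision: reject H₀

Answer: t = 2.0545, reject H₀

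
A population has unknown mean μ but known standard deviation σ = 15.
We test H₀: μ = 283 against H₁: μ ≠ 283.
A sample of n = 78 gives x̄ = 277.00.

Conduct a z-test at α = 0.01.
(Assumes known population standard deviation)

Answer: z = -3.5327, reject H₀

Derivation:
Standard error: SE = σ/√n = 15/√78 = 1.6984
z-statistic: z = (x̄ - μ₀)/SE = (277.00 - 283)/1.6984 = -3.5327
Critical value: ±2.576
p-value = 0.0004
Decision: reject H₀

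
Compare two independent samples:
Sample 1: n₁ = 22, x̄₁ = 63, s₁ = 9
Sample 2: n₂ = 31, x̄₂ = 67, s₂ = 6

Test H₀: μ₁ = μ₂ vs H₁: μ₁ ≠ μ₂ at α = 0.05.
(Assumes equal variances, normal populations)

Answer: t = -1.9432, fail to reject H₀

Derivation:
Pooled variance: s²_p = [21×9² + 30×6²]/(51) = 54.5294
s_p = 7.3844
SE = s_p×√(1/n₁ + 1/n₂) = 7.3844×√(1/22 + 1/31) = 2.0585
t = (x̄₁ - x̄₂)/SE = (63 - 67)/2.0585 = -1.9432
df = 51, t-critical = ±2.008
Decision: fail to reject H₀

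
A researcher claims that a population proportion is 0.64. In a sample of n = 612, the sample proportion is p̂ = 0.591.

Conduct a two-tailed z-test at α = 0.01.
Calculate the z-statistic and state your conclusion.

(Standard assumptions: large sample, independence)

H₀: p = 0.64, H₁: p ≠ 0.64
Standard error: SE = √(p₀(1-p₀)/n) = √(0.64×0.36/612) = 0.019403
z-statistic: z = (p̂ - p₀)/SE = (0.591 - 0.64)/0.019403 = -2.5254
Critical value: z_0.005 = ±2.576
p-value = 0.0116
Decision: fail to reject H₀ at α = 0.01

Answer: z = -2.5254, fail to reject H₀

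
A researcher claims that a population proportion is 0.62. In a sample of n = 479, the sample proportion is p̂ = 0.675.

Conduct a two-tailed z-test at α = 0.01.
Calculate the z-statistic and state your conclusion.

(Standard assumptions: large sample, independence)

Answer: z = 2.4799, fail to reject H₀

Derivation:
H₀: p = 0.62, H₁: p ≠ 0.62
Standard error: SE = √(p₀(1-p₀)/n) = √(0.62×0.38/479) = 0.022178
z-statistic: z = (p̂ - p₀)/SE = (0.675 - 0.62)/0.022178 = 2.4799
Critical value: z_0.005 = ±2.576
p-value = 0.0131
Decision: fail to reject H₀ at α = 0.01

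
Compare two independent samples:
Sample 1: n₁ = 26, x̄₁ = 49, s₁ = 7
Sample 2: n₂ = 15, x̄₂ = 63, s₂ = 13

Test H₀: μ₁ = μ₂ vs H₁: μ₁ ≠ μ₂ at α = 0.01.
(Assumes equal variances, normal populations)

Answer: t = -4.4997, reject H₀

Derivation:
Pooled variance: s²_p = [25×7² + 14×13²]/(39) = 92.0769
s_p = 9.5957
SE = s_p×√(1/n₁ + 1/n₂) = 9.5957×√(1/26 + 1/15) = 3.1113
t = (x̄₁ - x̄₂)/SE = (49 - 63)/3.1113 = -4.4997
df = 39, t-critical = ±2.708
Decision: reject H₀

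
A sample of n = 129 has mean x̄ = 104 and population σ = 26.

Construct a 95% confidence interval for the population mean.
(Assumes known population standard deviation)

Confidence level: 95%, α = 0.05
z_0.025 = 1.960
SE = σ/√n = 26/√129 = 2.2892
Margin of error = 1.960 × 2.2892 = 4.4868
CI: x̄ ± margin = 104 ± 4.4868
CI: (99.5132, 108.4868)

Answer: (99.5132, 108.4868)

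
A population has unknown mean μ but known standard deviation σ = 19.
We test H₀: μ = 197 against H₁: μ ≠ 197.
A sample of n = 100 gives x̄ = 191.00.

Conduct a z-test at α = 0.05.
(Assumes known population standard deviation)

Answer: z = -3.1579, reject H₀

Derivation:
Standard error: SE = σ/√n = 19/√100 = 1.9000
z-statistic: z = (x̄ - μ₀)/SE = (191.00 - 197)/1.9000 = -3.1579
Critical value: ±1.960
p-value = 0.0016
Decision: reject H₀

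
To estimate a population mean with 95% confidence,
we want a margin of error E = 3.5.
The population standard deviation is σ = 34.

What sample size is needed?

z_0.025 = 1.960
n = (z×σ/E)² = (1.960×34/3.5)²
n = 362.5216
Round up: n = 363

Answer: n = 363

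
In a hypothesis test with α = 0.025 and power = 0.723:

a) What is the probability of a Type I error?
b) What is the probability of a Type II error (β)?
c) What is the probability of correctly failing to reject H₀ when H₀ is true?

a) Type I error probability = α = 0.025
b) Power = P(reject H₀ | H₁ true) = 1 - β = 0.723, so Type II error probability = β = 1 - Power = 0.277
c) P(fail to reject H₀ | H₀ true) = 1 - α = 0.975

Answer: a) 0.025, b) 0.277, c) 0.975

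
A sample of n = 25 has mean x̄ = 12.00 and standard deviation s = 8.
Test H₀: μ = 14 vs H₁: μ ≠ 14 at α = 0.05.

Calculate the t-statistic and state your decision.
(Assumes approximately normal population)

df = n - 1 = 24
SE = s/√n = 8/√25 = 1.6000
t = (x̄ - μ₀)/SE = (12.00 - 14)/1.6000 = -1.2500
Critical value: t_{0.025,24} = ±2.064
p-value ≈ 0.2234
Decision: fail to reject H₀

Answer: t = -1.2500, fail to reject H₀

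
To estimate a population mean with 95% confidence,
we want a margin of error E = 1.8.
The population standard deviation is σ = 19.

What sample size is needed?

Answer: n = 429

Derivation:
z_0.025 = 1.960
n = (z×σ/E)² = (1.960×19/1.8)²
n = 428.0301
Round up: n = 429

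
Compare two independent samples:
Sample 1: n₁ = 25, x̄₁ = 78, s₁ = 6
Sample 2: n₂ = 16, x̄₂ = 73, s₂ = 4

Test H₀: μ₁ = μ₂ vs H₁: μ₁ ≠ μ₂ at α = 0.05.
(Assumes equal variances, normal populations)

Answer: t = 2.9353, reject H₀

Derivation:
Pooled variance: s²_p = [24×6² + 15×4²]/(39) = 28.3077
s_p = 5.3205
SE = s_p×√(1/n₁ + 1/n₂) = 5.3205×√(1/25 + 1/16) = 1.7034
t = (x̄₁ - x̄₂)/SE = (78 - 73)/1.7034 = 2.9353
df = 39, t-critical = ±2.023
Decision: reject H₀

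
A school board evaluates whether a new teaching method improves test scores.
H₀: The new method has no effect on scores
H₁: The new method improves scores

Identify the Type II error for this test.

Answer: Failing to adopt an effective teaching method

Derivation:
A Type I error (probability α) occurs when we reject a true H₀.
A Type II error (probability β) occurs when we fail to reject a false H₀.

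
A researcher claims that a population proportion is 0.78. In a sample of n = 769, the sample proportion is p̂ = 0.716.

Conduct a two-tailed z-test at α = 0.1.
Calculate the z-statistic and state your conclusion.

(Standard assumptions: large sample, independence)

H₀: p = 0.78, H₁: p ≠ 0.78
Standard error: SE = √(p₀(1-p₀)/n) = √(0.78×0.22/769) = 0.014938
z-statistic: z = (p̂ - p₀)/SE = (0.716 - 0.78)/0.014938 = -4.2844
Critical value: z_0.05 = ±1.645
p-value < 0.0001
Decision: reject H₀ at α = 0.1

Answer: z = -4.2844, reject H₀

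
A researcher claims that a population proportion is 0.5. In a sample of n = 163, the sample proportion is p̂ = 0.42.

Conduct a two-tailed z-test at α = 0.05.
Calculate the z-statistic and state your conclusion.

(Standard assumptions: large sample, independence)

Answer: z = -2.0427, reject H₀

Derivation:
H₀: p = 0.5, H₁: p ≠ 0.5
Standard error: SE = √(p₀(1-p₀)/n) = √(0.5×0.5/163) = 0.039163
z-statistic: z = (p̂ - p₀)/SE = (0.42 - 0.5)/0.039163 = -2.0427
Critical value: z_0.025 = ±1.960
p-value = 0.0411
Decision: reject H₀ at α = 0.05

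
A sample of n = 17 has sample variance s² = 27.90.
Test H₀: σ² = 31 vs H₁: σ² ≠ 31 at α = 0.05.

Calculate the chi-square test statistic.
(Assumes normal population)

df = n - 1 = 16
χ² = (n-1)s²/σ₀² = 16×27.90/31 = 14.4000
Critical values: χ²_{0.975,16} = 6.908, χ²_{0.025,16} = 28.845
Rejection region: χ² < 6.908 or χ² > 28.845
Decision: fail to reject H₀

Answer: χ² = 14.4000, fail to reject H₀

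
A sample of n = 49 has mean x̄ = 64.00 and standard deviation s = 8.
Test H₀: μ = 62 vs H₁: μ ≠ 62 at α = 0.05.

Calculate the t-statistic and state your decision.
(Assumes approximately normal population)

Answer: t = 1.7499, fail to reject H₀

Derivation:
df = n - 1 = 48
SE = s/√n = 8/√49 = 1.1429
t = (x̄ - μ₀)/SE = (64.00 - 62)/1.1429 = 1.7499
Critical value: t_{0.025,48} = ±2.011
p-value ≈ 0.0865
Decision: fail to reject H₀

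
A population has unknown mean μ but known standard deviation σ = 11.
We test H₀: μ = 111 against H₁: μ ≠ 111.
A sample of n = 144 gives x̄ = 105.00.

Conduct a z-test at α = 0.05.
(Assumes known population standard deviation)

Answer: z = -6.5452, reject H₀

Derivation:
Standard error: SE = σ/√n = 11/√144 = 0.9167
z-statistic: z = (x̄ - μ₀)/SE = (105.00 - 111)/0.9167 = -6.5452
Critical value: ±1.960
p-value < 0.0001
Decision: reject H₀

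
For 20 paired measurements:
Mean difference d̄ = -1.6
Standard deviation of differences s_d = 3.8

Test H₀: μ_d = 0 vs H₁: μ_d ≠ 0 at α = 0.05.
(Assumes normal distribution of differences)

df = n - 1 = 19
SE = s_d/√n = 3.8/√20 = 0.8497
t = d̄/SE = -1.6/0.8497 = -1.8830
Critical value: t_{0.025,19} = ±2.093
p-value ≈ 0.0751
Decision: fail to reject H₀

Answer: t = -1.8830, fail to reject H₀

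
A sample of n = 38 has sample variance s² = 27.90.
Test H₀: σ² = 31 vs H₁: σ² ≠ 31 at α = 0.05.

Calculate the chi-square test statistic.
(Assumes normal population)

Answer: χ² = 33.3000, fail to reject H₀

Derivation:
df = n - 1 = 37
χ² = (n-1)s²/σ₀² = 37×27.90/31 = 33.3000
Critical values: χ²_{0.975,37} = 22.106, χ²_{0.025,37} = 55.668
Rejection region: χ² < 22.106 or χ² > 55.668
Decision: fail to reject H₀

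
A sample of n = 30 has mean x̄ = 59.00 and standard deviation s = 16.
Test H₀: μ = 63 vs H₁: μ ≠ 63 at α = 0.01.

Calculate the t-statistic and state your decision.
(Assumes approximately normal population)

Answer: t = -1.3693, fail to reject H₀

Derivation:
df = n - 1 = 29
SE = s/√n = 16/√30 = 2.9212
t = (x̄ - μ₀)/SE = (59.00 - 63)/2.9212 = -1.3693
Critical value: t_{0.005,29} = ±2.756
p-value ≈ 0.1814
Decision: fail to reject H₀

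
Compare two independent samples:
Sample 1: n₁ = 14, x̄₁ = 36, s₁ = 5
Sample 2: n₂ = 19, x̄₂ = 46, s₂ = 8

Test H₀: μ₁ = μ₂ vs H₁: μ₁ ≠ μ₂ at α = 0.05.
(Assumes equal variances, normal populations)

Answer: t = -4.1132, reject H₀

Derivation:
Pooled variance: s²_p = [13×5² + 18×8²]/(31) = 47.6452
s_p = 6.9026
SE = s_p×√(1/n₁ + 1/n₂) = 6.9026×√(1/14 + 1/19) = 2.4312
t = (x̄₁ - x̄₂)/SE = (36 - 46)/2.4312 = -4.1132
df = 31, t-critical = ±2.040
Decision: reject H₀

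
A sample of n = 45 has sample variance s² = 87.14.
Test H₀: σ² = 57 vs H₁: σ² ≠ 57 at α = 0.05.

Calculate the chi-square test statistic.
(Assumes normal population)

df = n - 1 = 44
χ² = (n-1)s²/σ₀² = 44×87.14/57 = 67.2660
Critical values: χ²_{0.975,44} = 27.575, χ²_{0.025,44} = 64.201
Rejection region: χ² < 27.575 or χ² > 64.201
Decision: reject H₀

Answer: χ² = 67.2660, reject H₀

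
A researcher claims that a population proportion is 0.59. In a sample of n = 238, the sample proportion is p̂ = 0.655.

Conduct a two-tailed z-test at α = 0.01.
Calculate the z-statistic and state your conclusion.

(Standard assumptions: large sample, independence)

H₀: p = 0.59, H₁: p ≠ 0.59
Standard error: SE = √(p₀(1-p₀)/n) = √(0.59×0.41/238) = 0.031881
z-statistic: z = (p̂ - p₀)/SE = (0.655 - 0.59)/0.031881 = 2.0388
Critical value: z_0.005 = ±2.576
p-value = 0.0415
Decision: fail to reject H₀ at α = 0.01

Answer: z = 2.0388, fail to reject H₀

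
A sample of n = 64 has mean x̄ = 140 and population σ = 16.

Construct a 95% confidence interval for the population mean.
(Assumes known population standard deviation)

Confidence level: 95%, α = 0.05
z_0.025 = 1.960
SE = σ/√n = 16/√64 = 2.0000
Margin of error = 1.960 × 2.0000 = 3.9200
CI: x̄ ± margin = 140 ± 3.9200
CI: (136.0800, 143.9200)

Answer: (136.0800, 143.9200)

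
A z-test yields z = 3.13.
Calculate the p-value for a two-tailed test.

For z = 3.13:
p = 2×P(Z > |3.13|) = 2×(1 - Φ(3.13)) = 0.0017

Answer: p-value ≈ 0.0017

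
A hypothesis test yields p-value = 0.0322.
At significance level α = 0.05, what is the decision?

Compare p-value to α:
0.0322 < 0.05
Decision: reject H₀

Answer: reject H₀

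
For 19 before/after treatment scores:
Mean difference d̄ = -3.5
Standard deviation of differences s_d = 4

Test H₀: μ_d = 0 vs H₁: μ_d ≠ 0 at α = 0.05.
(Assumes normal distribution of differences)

Answer: t = -3.8139, reject H₀

Derivation:
df = n - 1 = 18
SE = s_d/√n = 4/√19 = 0.9177
t = d̄/SE = -3.5/0.9177 = -3.8139
Critical value: t_{0.025,18} = ±2.101
p-value ≈ 0.0013
Decision: reject H₀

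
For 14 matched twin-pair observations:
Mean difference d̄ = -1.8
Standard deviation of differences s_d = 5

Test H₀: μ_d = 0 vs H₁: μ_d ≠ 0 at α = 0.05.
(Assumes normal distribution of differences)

df = n - 1 = 13
SE = s_d/√n = 5/√14 = 1.3363
t = d̄/SE = -1.8/1.3363 = -1.3470
Critical value: t_{0.025,13} = ±2.160
p-value ≈ 0.2010
Decision: fail to reject H₀

Answer: t = -1.3470, fail to reject H₀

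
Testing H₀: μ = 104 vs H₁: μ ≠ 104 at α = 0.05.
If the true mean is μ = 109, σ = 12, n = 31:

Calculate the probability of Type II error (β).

SE = σ/√n = 12/√31 = 2.1553
Critical values: μ₀ ± z_0.025×SE = 104 ± 1.960×2.1553
Acceptance region: (99.7756, 108.2244)
Under H₁ (μ = 109): z_high = (108.2244 - 109)/2.1553 = -0.3599, z_low = (99.7756 - 109)/2.1553 = -4.2799
β = P(not reject | H₁) = Φ(-0.3599) - Φ(-4.2799) ≈ 0.3595

Answer: β ≈ 0.3595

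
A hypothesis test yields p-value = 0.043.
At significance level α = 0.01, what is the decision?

Compare p-value to α:
0.043 ≥ 0.01
Decision: fail to reject H₀

Answer: fail to reject H₀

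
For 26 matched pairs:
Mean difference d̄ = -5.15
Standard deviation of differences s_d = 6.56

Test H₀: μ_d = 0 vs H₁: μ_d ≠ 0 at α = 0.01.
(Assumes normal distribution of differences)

df = n - 1 = 25
SE = s_d/√n = 6.56/√26 = 1.2865
t = d̄/SE = -5.15/1.2865 = -4.0031
Critical value: t_{0.005,25} = ±2.787
p-value ≈ 0.0005
Decision: reject H₀

Answer: t = -4.0031, reject H₀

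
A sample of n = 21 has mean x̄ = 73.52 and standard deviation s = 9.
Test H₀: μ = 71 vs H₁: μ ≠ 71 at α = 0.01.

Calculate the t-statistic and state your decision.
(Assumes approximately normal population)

Answer: t = 1.2831, fail to reject H₀

Derivation:
df = n - 1 = 20
SE = s/√n = 9/√21 = 1.9640
t = (x̄ - μ₀)/SE = (73.52 - 71)/1.9640 = 1.2831
Critical value: t_{0.005,20} = ±2.845
p-value ≈ 0.2141
Decision: fail to reject H₀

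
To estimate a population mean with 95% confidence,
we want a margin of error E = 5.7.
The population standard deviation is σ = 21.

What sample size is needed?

z_0.025 = 1.960
n = (z×σ/E)² = (1.960×21/5.7)²
n = 52.1436
Round up: n = 53

Answer: n = 53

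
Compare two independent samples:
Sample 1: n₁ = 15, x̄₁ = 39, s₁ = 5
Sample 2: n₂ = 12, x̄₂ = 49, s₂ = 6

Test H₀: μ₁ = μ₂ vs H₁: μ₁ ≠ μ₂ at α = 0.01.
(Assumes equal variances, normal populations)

Answer: t = -4.7266, reject H₀

Derivation:
Pooled variance: s²_p = [14×5² + 11×6²]/(25) = 29.8400
s_p = 5.4626
SE = s_p×√(1/n₁ + 1/n₂) = 5.4626×√(1/15 + 1/12) = 2.1157
t = (x̄₁ - x̄₂)/SE = (39 - 49)/2.1157 = -4.7266
df = 25, t-critical = ±2.787
Decision: reject H₀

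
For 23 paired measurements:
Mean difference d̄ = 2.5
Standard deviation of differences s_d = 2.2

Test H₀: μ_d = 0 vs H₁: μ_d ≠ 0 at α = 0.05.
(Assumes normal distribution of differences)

df = n - 1 = 22
SE = s_d/√n = 2.2/√23 = 0.4587
t = d̄/SE = 2.5/0.4587 = 5.4502
Critical value: t_{0.025,22} = ±2.074
p-value < 0.0001
Decision: reject H₀

Answer: t = 5.4502, reject H₀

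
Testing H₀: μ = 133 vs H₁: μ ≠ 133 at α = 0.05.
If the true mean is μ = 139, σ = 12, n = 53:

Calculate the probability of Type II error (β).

Answer: β ≈ 0.0465

Derivation:
SE = σ/√n = 12/√53 = 1.6483
Critical values: μ₀ ± z_0.025×SE = 133 ± 1.960×1.6483
Acceptance region: (129.7693, 136.2307)
Under H₁ (μ = 139): z_high = (136.2307 - 139)/1.6483 = -1.6801, z_low = (129.7693 - 139)/1.6483 = -5.6001
β = P(not reject | H₁) = Φ(-1.6801) - Φ(-5.6001) ≈ 0.0465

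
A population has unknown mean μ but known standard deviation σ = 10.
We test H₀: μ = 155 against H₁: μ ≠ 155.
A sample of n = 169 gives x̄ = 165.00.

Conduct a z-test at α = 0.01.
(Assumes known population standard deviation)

Standard error: SE = σ/√n = 10/√169 = 0.7692
z-statistic: z = (x̄ - μ₀)/SE = (165.00 - 155)/0.7692 = 13.0005
Critical value: ±2.576
p-value < 0.0001
Decision: reject H₀

Answer: z = 13.0005, reject H₀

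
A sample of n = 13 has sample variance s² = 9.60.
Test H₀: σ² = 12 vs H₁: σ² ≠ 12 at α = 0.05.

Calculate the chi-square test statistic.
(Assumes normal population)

Answer: χ² = 9.6000, fail to reject H₀

Derivation:
df = n - 1 = 12
χ² = (n-1)s²/σ₀² = 12×9.60/12 = 9.6000
Critical values: χ²_{0.975,12} = 4.404, χ²_{0.025,12} = 23.337
Rejection region: χ² < 4.404 or χ² > 23.337
Decision: fail to reject H₀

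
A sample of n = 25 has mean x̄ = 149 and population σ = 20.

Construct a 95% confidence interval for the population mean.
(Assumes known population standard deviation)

Confidence level: 95%, α = 0.05
z_0.025 = 1.960
SE = σ/√n = 20/√25 = 4.0000
Margin of error = 1.960 × 4.0000 = 7.8400
CI: x̄ ± margin = 149 ± 7.8400
CI: (141.1600, 156.8400)

Answer: (141.1600, 156.8400)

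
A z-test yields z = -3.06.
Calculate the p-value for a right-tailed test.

Answer: p-value ≈ 0.9989

Derivation:
For z = -3.06:
p = P(Z > -3.06) = 1 - Φ(-3.06) = 0.9989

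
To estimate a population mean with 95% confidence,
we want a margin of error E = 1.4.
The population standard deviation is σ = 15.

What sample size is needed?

z_0.025 = 1.960
n = (z×σ/E)² = (1.960×15/1.4)²
n = 441.0000
Already a whole number: n = 441

Answer: n = 441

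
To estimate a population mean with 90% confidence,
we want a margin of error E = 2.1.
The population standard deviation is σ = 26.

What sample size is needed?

z_0.05 = 1.645
n = (z×σ/E)² = (1.645×26/2.1)²
n = 414.8011
Round up: n = 415

Answer: n = 415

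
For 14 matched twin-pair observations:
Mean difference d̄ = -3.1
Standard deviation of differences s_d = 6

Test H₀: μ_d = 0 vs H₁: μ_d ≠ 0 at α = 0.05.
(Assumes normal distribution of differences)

df = n - 1 = 13
SE = s_d/√n = 6/√14 = 1.6036
t = d̄/SE = -3.1/1.6036 = -1.9332
Critical value: t_{0.025,13} = ±2.160
p-value ≈ 0.0753
Decision: fail to reject H₀

Answer: t = -1.9332, fail to reject H₀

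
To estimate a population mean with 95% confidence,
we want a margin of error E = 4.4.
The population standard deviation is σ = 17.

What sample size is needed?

z_0.025 = 1.960
n = (z×σ/E)² = (1.960×17/4.4)²
n = 57.3462
Round up: n = 58

Answer: n = 58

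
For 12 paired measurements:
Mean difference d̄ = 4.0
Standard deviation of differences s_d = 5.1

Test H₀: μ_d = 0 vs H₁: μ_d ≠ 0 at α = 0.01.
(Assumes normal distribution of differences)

df = n - 1 = 11
SE = s_d/√n = 5.1/√12 = 1.4722
t = d̄/SE = 4.0/1.4722 = 2.7170
Critical value: t_{0.005,11} = ±3.106
p-value ≈ 0.0200
Decision: fail to reject H₀

Answer: t = 2.7170, fail to reject H₀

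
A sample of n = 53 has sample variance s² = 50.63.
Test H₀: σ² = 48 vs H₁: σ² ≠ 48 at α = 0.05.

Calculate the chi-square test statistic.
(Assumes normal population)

df = n - 1 = 52
χ² = (n-1)s²/σ₀² = 52×50.63/48 = 54.8492
Critical values: χ²_{0.975,52} = 33.968, χ²_{0.025,52} = 73.810
Rejection region: χ² < 33.968 or χ² > 73.810
Decision: fail to reject H₀

Answer: χ² = 54.8492, fail to reject H₀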